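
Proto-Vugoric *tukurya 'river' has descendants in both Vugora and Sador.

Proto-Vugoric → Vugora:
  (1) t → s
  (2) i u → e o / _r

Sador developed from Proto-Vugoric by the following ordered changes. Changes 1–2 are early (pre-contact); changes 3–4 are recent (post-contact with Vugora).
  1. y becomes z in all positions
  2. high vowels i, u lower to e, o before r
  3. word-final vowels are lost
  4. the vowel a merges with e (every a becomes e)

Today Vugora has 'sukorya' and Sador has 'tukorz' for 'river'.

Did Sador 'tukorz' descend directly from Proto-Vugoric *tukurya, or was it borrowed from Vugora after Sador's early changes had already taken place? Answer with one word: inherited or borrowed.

If inherited, *tukurya would pass through all of Sador's changes:
Sador: *tukurya > tukurza > tukorza > tukorz  (by unconditioned shift, pre-rhotic lowering, apocope)
If borrowed from Vugora 'sukorya' after the early changes, it would undergo only the recent ones:
  rule 3 (apocope): sukorya → sukory
  rule 4 (vowel merger): no change (sukory)
  ⇒ as a loan: sukory
Sador 'tukorz' matches the inherited outcome exactly, so it is an inherited cognate, not a loan.

inherited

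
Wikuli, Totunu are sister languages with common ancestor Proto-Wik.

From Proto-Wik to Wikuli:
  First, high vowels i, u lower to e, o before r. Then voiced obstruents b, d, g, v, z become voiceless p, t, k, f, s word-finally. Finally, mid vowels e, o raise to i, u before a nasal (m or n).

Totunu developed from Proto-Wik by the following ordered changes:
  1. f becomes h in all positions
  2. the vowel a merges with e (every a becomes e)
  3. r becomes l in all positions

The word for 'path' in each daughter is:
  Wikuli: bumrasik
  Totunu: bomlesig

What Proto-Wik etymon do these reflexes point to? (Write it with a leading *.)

*bomrasig

Position 5: Wikuli has a, Totunu has e. Wikuli preserves a here (none of its changes turn any other segment into a), so the proto-segment is *a.
Position 2: Wikuli has u, Totunu has o. Totunu preserves o here (none of its changes turn any other segment into o), so the proto-segment is *o.
Position 8: Wikuli has k, Totunu has g. Totunu preserves g here (none of its changes turn any other segment into g), so the proto-segment is *g.
Verify the candidate proto-form against each daughter:
Wikuli: start from *bomrasig.
  rule 1: no change — bomrasig
  rule 2 (final devoicing): bomrasig → bomrasik
  rule 3 (pre-nasal raising): bomrasik → bumrasik
  ⇒ Wikuli bumrasik
Totunu: start from *bomrasig.
  rule 1: no change — bomrasig
  rule 2 (vowel merger): bomrasig → bomresig
  rule 3 (unconditioned shift): bomresig → bomlesig
  ⇒ Totunu bomlesig
No other proto-form is consistent with every reflex, so the reconstruction is *bomrasig.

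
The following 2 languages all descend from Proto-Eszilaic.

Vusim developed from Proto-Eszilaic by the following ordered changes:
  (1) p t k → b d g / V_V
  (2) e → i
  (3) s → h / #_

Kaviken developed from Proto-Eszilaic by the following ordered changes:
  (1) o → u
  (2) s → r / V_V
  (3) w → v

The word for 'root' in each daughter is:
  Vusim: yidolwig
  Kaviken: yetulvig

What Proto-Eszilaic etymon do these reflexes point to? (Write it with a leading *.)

*yetolwig

Position 2: Vusim has i, Kaviken has e. Kaviken preserves e here (none of its changes turn any other segment into e), so the proto-segment is *e.
Position 4: Vusim has o, Kaviken has u. Vusim preserves o here (none of its changes turn any other segment into o), so the proto-segment is *o.
Position 6: Vusim has w, Kaviken has v. Vusim preserves w here (none of its changes turn any other segment into w), so the proto-segment is *w.
This points to *yetolwig. Verify forward in each daughter:
Vusim: start from *yetolwig.
  rule 1 (intervocalic voicing): yetolwig → yedolwig
  rule 2 (vowel merger): yedolwig → yidolwig
  rule 3: no change — yidolwig
  ⇒ Vusim yidolwig
Kaviken: *yetolwig > yetulwig > yetulvig  (by vowel merger, unconditioned shift)
No other proto-form is consistent with every reflex, so the reconstruction is *yetolwig.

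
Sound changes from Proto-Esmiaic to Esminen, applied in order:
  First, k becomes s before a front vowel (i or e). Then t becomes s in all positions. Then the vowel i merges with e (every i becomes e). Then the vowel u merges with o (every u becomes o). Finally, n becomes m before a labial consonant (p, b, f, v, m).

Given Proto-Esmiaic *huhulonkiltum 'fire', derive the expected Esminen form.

Esminen: *huhulonkiltum > huhulonsiltum > huhulonsilsum > huhulonselsum > hoholonselsom  (by palatalisation, unconditioned shift, vowel merger, vowel merger)

hoholonselsom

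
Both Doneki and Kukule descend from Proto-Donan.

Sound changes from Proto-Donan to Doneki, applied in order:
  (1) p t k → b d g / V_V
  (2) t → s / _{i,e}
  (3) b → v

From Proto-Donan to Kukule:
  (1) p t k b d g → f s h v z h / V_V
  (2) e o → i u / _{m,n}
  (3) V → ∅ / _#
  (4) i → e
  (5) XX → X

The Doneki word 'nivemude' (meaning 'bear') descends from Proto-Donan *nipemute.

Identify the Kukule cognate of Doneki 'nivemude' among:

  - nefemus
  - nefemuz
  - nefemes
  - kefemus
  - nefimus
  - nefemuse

Kukule: *nipemute > nifemuse > nifimuse > nifimus > nefemus  (by intervocalic lenition, pre-nasal raising, apocope, vowel merger)
The other candidates each miss or misapply at least one Kukule change.

nefemus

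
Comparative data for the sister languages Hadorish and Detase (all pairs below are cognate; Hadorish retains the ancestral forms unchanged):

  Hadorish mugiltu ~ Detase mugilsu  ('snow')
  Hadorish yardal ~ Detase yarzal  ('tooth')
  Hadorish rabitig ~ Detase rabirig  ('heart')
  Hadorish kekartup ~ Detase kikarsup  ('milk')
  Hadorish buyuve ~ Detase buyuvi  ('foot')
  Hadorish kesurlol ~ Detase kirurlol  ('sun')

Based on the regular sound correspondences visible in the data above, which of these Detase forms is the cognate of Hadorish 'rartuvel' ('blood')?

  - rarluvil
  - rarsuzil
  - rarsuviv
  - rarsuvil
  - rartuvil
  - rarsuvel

rarsuvil

mugiltu ~ mugilsu, kekartup ~ kikarsup — Hadorish t corresponds to Detase s after a consonant, before a back vowel.
kekartup ~ kikarsup, kesurlol ~ kirurlol — Hadorish e corresponds to Detase i after a consonant, before a consonant other than r, m, n, p, b, f, v.
Applying these to Hadorish 'rartuvel':
  rartuvel → rarsuvel   (t→s after a consonant, before a back vowel)
  rarsuvel → rarsuvil   (e→i after a consonant, before a consonant other than r, m, n, p, b, f, v)
So the Detase cognate is 'rarsuvil'.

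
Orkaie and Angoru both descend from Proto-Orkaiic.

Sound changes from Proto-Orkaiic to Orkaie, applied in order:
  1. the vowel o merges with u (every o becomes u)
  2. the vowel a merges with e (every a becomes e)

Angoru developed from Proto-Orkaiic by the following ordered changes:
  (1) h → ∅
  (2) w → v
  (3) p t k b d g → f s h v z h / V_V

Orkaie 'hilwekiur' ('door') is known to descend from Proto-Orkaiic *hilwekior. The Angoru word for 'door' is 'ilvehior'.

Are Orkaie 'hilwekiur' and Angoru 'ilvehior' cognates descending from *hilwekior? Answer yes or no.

Derive the expected Angoru reflex of *hilwekior:
Angoru: *hilwekior
  hilwekior → ilwekior   [h-loss]
  ilwekior → ilvekior   [unconditioned shift]
  ilvekior → ilvehior   [intervocalic lenition]
  giving Angoru ilvehior.
Angoru 'ilvehior' matches the regular reflex exactly, so the pair is cognate.

yes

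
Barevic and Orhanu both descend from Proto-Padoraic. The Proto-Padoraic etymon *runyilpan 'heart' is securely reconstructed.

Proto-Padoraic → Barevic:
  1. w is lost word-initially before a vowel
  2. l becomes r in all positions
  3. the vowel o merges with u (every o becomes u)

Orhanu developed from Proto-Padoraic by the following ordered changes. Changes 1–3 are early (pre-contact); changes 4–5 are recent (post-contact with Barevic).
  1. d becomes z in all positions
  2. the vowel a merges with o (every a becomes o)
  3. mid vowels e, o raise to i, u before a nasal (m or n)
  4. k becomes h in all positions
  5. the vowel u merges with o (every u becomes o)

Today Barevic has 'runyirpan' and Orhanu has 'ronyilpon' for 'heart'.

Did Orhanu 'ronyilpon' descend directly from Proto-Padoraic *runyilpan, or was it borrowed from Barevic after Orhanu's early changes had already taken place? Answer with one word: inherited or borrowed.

If inherited, *runyilpan would pass through all of Orhanu's changes:
Orhanu: *runyilpan > runyilpon > runyilpun > ronyilpon  (by vowel merger, pre-nasal raising, vowel merger)
If borrowed from Barevic 'runyirpan' after the early changes, it would undergo only the recent ones:
  rule 4 (unconditioned shift): no change (runyirpan)
  rule 5 (vowel merger): runyirpan → ronyirpan
  ⇒ as a loan: ronyirpan
Orhanu 'ronyilpon' matches the inherited outcome exactly, so it is an inherited cognate, not a loan.

inherited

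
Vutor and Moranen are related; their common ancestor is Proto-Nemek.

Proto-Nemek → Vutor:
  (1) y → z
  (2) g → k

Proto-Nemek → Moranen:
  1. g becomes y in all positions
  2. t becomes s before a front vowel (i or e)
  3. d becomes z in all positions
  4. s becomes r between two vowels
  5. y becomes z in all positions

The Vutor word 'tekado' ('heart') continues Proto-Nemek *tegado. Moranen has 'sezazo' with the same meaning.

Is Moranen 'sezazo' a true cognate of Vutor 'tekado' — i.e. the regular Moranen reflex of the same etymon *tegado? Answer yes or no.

yes

Derive the expected Moranen reflex of *tegado:
Moranen: *tegado > teyado > seyado > seyazo > sezazo  (by unconditioned shift, palatalisation, unconditioned shift, unconditioned shift)
Moranen 'sezazo' matches the regular reflex exactly, so the pair is cognate.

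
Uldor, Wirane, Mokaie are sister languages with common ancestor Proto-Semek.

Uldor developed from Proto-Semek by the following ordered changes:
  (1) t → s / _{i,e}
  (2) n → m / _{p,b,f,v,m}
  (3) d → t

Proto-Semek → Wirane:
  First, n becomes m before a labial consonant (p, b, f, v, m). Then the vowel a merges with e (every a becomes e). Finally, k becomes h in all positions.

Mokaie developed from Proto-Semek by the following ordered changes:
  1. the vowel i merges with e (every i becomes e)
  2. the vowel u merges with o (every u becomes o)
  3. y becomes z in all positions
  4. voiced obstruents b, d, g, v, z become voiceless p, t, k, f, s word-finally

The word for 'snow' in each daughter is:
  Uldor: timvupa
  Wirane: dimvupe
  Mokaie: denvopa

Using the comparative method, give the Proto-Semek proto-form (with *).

Position 2: Uldor has i, Wirane has i, Mokaie has e. Uldor preserves i here (none of its changes turn any other segment into i), so the proto-segment is *i.
Position 7: Uldor has a, Wirane has e, Mokaie has a. Uldor preserves a here (none of its changes turn any other segment into a), so the proto-segment is *a.
Verify the candidate proto-form against each daughter:
Uldor: start from *dinvupa.
  rule 1: no change — dinvupa
  rule 2 (nasal place assimilation): dinvupa → dimvupa
  rule 3 (unconditioned shift): dimvupa → timvupa
  ⇒ Uldor timvupa
Wirane: start from *dinvupa.
  rule 1 (nasal place assimilation): dinvupa → dimvupa
  rule 2 (vowel merger): dimvupa → dimvupe
  rule 3: no change — dimvupe
  ⇒ Wirane dimvupe
Mokaie: *dinvupa
  dinvupa → denvupa   [vowel merger]
  denvupa → denvopa   [vowel merger]
  denvopa (rule 3 does not apply)
  denvopa (rule 4 does not apply)
  giving Mokaie denvopa.
Only *dinvupa yields all of Uldor timvupa, Wirane dimvupe, Mokaie denvopa.

*dinvupa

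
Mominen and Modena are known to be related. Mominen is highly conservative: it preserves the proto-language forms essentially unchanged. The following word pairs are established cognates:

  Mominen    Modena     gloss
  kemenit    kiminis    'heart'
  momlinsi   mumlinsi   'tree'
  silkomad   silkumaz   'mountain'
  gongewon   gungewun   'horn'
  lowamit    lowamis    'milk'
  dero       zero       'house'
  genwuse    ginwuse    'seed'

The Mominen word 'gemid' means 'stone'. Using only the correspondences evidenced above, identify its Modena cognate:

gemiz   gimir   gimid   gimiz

kemenit ~ kiminis — Mominen e corresponds to Modena i after a consonant, before a nasal.
silkomad ~ silkumaz — Mominen d corresponds to Modena z word-finally.
Applying these to Mominen 'gemid':
  gemid → gimid   (e→i after a consonant, before a nasal)
  gimid → gimiz   (d→z word-finally)
So the Modena cognate is 'gimiz'.

gimiz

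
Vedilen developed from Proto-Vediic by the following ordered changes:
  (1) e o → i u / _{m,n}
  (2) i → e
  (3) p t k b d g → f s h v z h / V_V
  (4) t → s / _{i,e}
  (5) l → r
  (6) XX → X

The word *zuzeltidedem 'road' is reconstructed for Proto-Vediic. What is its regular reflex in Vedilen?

zuzersezezem

Vedilen: *zuzeltidedem
  zuzeltidedem → zuzeltidedim   [pre-nasal raising]
  zuzeltidedim → zuzeltededem   [vowel merger]
  zuzeltededem → zuzeltezezem   [intervocalic lenition]
  zuzeltezezem → zuzelsezezem   [palatalisation]
  zuzelsezezem → zuzersezezem   [unconditioned shift]
  zuzersezezem (rule 6 does not apply)
  giving Vedilen zuzersezezem.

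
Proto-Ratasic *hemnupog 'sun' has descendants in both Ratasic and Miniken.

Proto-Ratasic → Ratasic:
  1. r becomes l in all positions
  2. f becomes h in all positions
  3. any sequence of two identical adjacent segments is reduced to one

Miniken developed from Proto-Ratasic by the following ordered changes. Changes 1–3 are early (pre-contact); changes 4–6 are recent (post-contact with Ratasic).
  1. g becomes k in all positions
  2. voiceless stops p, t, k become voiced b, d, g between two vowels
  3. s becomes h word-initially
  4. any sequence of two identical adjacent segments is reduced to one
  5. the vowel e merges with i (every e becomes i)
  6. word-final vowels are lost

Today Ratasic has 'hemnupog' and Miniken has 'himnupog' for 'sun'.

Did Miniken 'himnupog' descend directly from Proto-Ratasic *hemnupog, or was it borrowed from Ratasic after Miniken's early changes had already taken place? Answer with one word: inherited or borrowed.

borrowed

If inherited, *hemnupog would pass through all of Miniken's changes:
Miniken: start from *hemnupog.
  rule 1 (unconditioned shift): hemnupog → hemnupok
  rule 2 (intervocalic voicing): hemnupok → hemnubok
  rule 3: no change — hemnubok
  rule 4: no change — hemnubok
  rule 5 (vowel merger): hemnubok → himnubok
  rule 6: no change — himnubok
  ⇒ Miniken himnubok
If borrowed from Ratasic 'hemnupog' after the early changes, it would undergo only the recent ones:
  rule 4 (degemination): no change (hemnupog)
  rule 5 (vowel merger): hemnupog → himnupog
  rule 6 (apocope): no change (himnupog)
  ⇒ as a loan: himnupog
Miniken 'himnupog' matches the loan outcome 'himnupog', not the inherited 'himnubok' — it skipped the early Miniken changes, so it was borrowed from Ratasic.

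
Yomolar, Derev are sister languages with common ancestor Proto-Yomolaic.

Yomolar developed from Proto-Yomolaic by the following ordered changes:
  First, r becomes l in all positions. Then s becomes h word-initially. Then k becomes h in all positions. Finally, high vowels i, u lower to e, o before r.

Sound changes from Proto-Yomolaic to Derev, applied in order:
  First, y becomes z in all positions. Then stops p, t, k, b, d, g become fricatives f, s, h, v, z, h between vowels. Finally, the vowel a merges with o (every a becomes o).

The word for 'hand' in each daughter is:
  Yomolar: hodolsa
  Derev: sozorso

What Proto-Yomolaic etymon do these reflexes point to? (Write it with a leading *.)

*sodorsa

Position 7: Yomolar has a, Derev has o. Yomolar preserves a here (none of its changes turn any other segment into a), so the proto-segment is *a.
Position 5: Yomolar has l, Derev has r. Derev preserves r here (none of its changes turn any other segment into r), so the proto-segment is *r.
Continuing position by position gives *sodorsa; check it forward:
Yomolar: start from *sodorsa.
  rule 1 (unconditioned shift): sodorsa → sodolsa
  rule 2 (debuccalisation): sodolsa → hodolsa
  rule 3: no change — hodolsa
  rule 4: no change — hodolsa
  ⇒ Yomolar hodolsa
Derev: start from *sodorsa.
  rule 1: no change — sodorsa
  rule 2 (intervocalic lenition): sodorsa → sozorsa
  rule 3 (vowel merger): sozorsa → sozorso
  ⇒ Derev sozorso
Only *sodorsa yields all of Yomolar hodolsa, Derev sozorso.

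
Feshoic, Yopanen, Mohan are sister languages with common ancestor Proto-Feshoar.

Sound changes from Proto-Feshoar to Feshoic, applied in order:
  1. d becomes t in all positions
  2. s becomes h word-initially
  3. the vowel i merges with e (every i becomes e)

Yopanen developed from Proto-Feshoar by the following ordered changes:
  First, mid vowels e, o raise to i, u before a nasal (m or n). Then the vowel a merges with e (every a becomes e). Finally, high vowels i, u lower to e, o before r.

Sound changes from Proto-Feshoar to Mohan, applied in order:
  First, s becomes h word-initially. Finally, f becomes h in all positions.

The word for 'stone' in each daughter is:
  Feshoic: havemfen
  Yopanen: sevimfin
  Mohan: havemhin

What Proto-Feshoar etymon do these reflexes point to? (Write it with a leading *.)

Position 7: Feshoic has e, Yopanen has i, Mohan has i. Mohan preserves i here (none of its changes turn any other segment into i), so the proto-segment is *i.
Position 2: Feshoic has a, Yopanen has e, Mohan has a. Feshoic preserves a here (none of its changes turn any other segment into a), so the proto-segment is *a.
Position 1: Feshoic has h, Yopanen has s, Mohan has h. Yopanen preserves s here (none of its changes turn any other segment into s), so the proto-segment is *s.
This points to *savemfin. Verify forward in each daughter:
Feshoic: *savemfin
  savemfin (rule 1 does not apply)
  savemfin → havemfin   [debuccalisation]
  havemfin → havemfen   [vowel merger]
  giving Feshoic havemfen.
Yopanen: *savemfin
  savemfin → savimfin   [pre-nasal raising]
  savimfin → sevimfin   [vowel merger]
  sevimfin (rule 3 does not apply)
  giving Yopanen sevimfin.
Mohan: *savemfin > havemfin > havemhin  (by debuccalisation, unconditioned shift)
Only *savemfin yields all of Feshoic havemfen, Yopanen sevimfin, Mohan havemhin.

*savemfin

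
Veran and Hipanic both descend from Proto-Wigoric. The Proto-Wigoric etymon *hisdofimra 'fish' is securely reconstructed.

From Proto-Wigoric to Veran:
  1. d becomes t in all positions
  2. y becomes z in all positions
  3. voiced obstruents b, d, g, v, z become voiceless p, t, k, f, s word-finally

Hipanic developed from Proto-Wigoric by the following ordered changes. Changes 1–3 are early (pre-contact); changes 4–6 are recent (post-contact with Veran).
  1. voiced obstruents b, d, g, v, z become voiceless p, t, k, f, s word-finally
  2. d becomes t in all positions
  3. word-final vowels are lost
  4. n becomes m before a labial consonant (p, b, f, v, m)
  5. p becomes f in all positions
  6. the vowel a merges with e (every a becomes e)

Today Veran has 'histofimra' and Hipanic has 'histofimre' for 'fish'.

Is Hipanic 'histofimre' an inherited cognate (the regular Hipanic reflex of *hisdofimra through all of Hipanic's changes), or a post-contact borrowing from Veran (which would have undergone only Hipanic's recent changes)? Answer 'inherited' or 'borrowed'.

borrowed

If inherited, *hisdofimra would pass through all of Hipanic's changes:
Hipanic: *hisdofimra
  hisdofimra (rule 1 does not apply)
  hisdofimra → histofimra   [unconditioned shift]
  histofimra → histofimr   [apocope]
  histofimr (rule 4 does not apply)
  histofimr (rule 5 does not apply)
  histofimr (rule 6 does not apply)
  giving Hipanic histofimr.
If borrowed from Veran 'histofimra' after the early changes, it would undergo only the recent ones:
  rule 4 (nasal place assimilation): no change (histofimra)
  rule 5 (unconditioned shift): no change (histofimra)
  rule 6 (vowel merger): histofimra → histofimre
  ⇒ as a loan: histofimre
Hipanic 'histofimre' matches the loan outcome 'histofimre', not the inherited 'histofimr' — it skipped the early Hipanic changes, so it was borrowed from Veran.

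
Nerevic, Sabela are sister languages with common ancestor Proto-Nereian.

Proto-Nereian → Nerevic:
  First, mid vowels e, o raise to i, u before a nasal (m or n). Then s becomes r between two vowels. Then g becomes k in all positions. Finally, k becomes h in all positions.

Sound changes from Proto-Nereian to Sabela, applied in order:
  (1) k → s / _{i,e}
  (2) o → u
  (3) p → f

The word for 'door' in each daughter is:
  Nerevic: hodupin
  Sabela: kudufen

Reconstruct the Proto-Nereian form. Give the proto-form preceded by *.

*kodupen

Position 5: Nerevic has p, Sabela has f. Nerevic preserves p here (none of its changes turn any other segment into p), so the proto-segment is *p.
Position 1: Nerevic has h, Sabela has k. Sabela preserves k here (none of its changes turn any other segment into k), so the proto-segment is *k.
Position 6: Nerevic has i, Sabela has e. Sabela preserves e here (none of its changes turn any other segment into e), so the proto-segment is *e.
Continuing position by position gives *kodupen; check it forward:
Nerevic: *kodupen > kodupin > hodupin  (by pre-nasal raising, unconditioned shift)
Sabela: *kodupen
  kodupen (rule 1 does not apply)
  kodupen → kudupen   [vowel merger]
  kudupen → kudufen   [unconditioned shift]
  giving Sabela kudufen.
Only *kodupen yields all of Nerevic hodupin, Sabela kudufen.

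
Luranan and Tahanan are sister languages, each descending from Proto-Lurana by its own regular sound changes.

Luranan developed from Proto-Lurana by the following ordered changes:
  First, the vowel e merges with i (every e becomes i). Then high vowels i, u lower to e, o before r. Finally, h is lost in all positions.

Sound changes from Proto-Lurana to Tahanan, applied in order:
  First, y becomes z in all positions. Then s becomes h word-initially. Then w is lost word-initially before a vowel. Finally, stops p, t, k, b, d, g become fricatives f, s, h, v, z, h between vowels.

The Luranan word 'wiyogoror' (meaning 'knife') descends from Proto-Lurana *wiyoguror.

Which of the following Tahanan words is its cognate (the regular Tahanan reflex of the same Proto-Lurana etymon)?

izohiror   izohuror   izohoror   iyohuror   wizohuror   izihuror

Tahanan: *wiyoguror
  wiyoguror → wizoguror   [unconditioned shift]
  wizoguror (rule 2 does not apply)
  wizoguror → izoguror   [glide loss]
  izoguror → izohuror   [intervocalic lenition]
  giving Tahanan izohuror.

izohuror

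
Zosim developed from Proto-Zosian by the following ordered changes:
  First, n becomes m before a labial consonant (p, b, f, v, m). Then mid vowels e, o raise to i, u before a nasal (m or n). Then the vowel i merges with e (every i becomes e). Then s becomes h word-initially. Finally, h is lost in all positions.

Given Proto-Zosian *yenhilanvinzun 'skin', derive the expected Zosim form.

Zosim: *yenhilanvinzun
  yenhilanvinzun → yenhilamvinzun   [nasal place assimilation]
  yenhilamvinzun → yinhilamvinzun   [pre-nasal raising]
  yinhilamvinzun → yenhelamvenzun   [vowel merger]
  yenhelamvenzun (rule 4 does not apply)
  yenhelamvenzun → yenelamvenzun   [h-loss]
  giving Zosim yenelamvenzun.

yenelamvenzun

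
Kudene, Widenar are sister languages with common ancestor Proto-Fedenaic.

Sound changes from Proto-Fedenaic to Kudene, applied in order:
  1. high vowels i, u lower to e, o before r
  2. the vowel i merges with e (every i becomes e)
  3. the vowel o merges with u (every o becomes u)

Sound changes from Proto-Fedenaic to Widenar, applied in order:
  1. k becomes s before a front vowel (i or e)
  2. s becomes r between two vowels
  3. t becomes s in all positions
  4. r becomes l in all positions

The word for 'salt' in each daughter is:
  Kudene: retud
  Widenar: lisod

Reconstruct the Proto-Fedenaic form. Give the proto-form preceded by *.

*ritod

Position 4: Kudene has u, Widenar has o. Widenar preserves o here (none of its changes turn any other segment into o), so the proto-segment is *o.
Position 3: Kudene has t, Widenar has s. Kudene preserves t here (none of its changes turn any other segment into t), so the proto-segment is *t.
Verify the candidate proto-form against each daughter:
Kudene: *ritod > retod > retud  (by vowel merger, vowel merger)
Widenar: start from *ritod.
  rule 1: no change — ritod
  rule 2: no change — ritod
  rule 3 (unconditioned shift): ritod → risod
  rule 4 (unconditioned shift): risod → lisod
  ⇒ Widenar lisod
*ritod is the unique common source.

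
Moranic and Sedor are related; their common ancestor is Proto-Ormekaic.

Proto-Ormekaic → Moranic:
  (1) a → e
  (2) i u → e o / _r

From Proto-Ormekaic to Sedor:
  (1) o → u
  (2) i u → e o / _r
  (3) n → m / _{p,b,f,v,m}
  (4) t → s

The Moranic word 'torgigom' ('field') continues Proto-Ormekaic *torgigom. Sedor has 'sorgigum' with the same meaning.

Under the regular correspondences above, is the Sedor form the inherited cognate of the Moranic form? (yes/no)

Derive the expected Sedor reflex of *torgigom:
Sedor: *torgigom > turgigum > torgigum > sorgigum  (by vowel merger, pre-rhotic lowering, unconditioned shift)
Sedor 'sorgigum' matches the regular reflex exactly, so the pair is cognate.

yes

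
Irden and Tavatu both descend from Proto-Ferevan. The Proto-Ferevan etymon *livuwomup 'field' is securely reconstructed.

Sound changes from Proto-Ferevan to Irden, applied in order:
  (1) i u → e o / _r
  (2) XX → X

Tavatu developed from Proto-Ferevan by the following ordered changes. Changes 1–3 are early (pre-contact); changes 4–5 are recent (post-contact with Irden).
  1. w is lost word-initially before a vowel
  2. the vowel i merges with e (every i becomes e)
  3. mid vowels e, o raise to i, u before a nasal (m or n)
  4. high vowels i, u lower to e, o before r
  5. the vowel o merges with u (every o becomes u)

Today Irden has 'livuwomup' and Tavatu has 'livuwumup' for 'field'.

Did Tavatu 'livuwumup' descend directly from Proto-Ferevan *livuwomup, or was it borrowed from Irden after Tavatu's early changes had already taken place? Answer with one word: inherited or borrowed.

borrowed

If inherited, *livuwomup would pass through all of Tavatu's changes:
Tavatu: *livuwomup > levuwomup > levuwumup  (by vowel merger, pre-nasal raising)
If borrowed from Irden 'livuwomup' after the early changes, it would undergo only the recent ones:
  rule 4 (pre-rhotic lowering): no change (livuwomup)
  rule 5 (vowel merger): livuwomup → livuwumup
  ⇒ as a loan: livuwumup
Tavatu 'livuwumup' matches the loan outcome 'livuwumup', not the inherited 'levuwumup' — it skipped the early Tavatu changes, so it was borrowed from Irden.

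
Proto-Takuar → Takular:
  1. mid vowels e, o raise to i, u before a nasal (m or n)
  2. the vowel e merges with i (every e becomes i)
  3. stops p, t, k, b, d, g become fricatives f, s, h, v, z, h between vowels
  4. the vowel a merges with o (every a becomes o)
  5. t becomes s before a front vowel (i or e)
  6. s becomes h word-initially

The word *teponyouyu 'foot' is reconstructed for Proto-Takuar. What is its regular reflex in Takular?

hifunyouyu

Takular: *teponyouyu > tepunyouyu > tipunyouyu > tifunyouyu > sifunyouyu > hifunyouyu  (by pre-nasal raising, vowel merger, intervocalic lenition, palatalisation, debuccalisation)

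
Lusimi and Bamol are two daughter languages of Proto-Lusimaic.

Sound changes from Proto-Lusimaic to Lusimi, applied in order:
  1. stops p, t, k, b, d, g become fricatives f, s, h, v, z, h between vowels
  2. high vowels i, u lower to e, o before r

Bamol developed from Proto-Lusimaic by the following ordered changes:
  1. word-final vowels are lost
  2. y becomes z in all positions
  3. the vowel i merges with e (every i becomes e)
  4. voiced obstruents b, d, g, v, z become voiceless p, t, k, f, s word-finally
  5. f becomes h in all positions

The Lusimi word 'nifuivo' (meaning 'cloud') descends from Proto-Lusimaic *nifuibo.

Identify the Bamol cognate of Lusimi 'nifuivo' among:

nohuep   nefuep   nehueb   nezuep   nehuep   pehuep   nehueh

nehuep

Bamol: start from *nifuibo.
  rule 1 (apocope): nifuibo → nifuib
  rule 2: no change — nifuib
  rule 3 (vowel merger): nifuib → nefueb
  rule 4 (final devoicing): nefueb → nefuep
  rule 5 (unconditioned shift): nefuep → nehuep
  ⇒ Bamol nehuep
Among the options, 'nehuep' alone shows every Bamol change applied in order.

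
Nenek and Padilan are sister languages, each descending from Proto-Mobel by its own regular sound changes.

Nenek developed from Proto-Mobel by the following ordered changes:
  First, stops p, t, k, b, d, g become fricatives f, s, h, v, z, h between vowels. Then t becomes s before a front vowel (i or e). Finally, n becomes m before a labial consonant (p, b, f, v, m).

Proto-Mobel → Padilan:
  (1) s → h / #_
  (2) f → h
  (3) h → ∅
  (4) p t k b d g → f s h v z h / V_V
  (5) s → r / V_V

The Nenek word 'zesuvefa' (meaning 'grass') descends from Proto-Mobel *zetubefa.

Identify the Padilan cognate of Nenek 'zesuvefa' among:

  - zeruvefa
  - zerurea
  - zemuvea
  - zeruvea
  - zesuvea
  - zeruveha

zeruvea

Padilan: *zetubefa
  zetubefa (rule 1 does not apply)
  zetubefa → zetubeha   [unconditioned shift]
  zetubeha → zetubea   [h-loss]
  zetubea → zesuvea   [intervocalic lenition]
  zesuvea → zeruvea   [rhotacism]
  giving Padilan zeruvea.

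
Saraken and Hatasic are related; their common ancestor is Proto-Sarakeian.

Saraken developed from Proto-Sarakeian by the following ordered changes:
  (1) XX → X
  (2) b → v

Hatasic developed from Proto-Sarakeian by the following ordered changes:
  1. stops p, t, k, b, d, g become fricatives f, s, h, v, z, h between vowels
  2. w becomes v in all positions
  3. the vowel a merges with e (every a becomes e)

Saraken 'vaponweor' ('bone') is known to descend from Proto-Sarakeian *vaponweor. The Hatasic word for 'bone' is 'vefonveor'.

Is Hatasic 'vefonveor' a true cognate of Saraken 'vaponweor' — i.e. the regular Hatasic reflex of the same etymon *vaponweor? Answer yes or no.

yes

Derive the expected Hatasic reflex of *vaponweor:
Hatasic: start from *vaponweor.
  rule 1 (intervocalic lenition): vaponweor → vafonweor
  rule 2 (unconditioned shift): vafonweor → vafonveor
  rule 3 (vowel merger): vafonveor → vefonveor
  ⇒ Hatasic vefonveor
Hatasic 'vefonveor' matches the regular reflex exactly, so the pair is cognate.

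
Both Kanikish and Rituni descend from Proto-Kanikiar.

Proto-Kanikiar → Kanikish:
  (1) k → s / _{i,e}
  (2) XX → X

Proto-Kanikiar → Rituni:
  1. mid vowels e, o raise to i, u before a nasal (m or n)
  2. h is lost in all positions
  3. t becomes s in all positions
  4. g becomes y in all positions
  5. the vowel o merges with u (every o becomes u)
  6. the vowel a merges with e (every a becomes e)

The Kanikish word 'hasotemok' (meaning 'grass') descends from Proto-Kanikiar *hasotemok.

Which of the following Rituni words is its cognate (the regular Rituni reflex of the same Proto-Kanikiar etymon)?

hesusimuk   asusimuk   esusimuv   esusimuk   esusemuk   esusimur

Rituni: *hasotemok
  hasotemok → hasotimok   [pre-nasal raising]
  hasotimok → asotimok   [h-loss]
  asotimok → asosimok   [unconditioned shift]
  asosimok (rule 4 does not apply)
  asosimok → asusimuk   [vowel merger]
  asusimuk → esusimuk   [vowel merger]
  giving Rituni esusimuk.
Among the options, 'esusimuk' alone shows every Rituni change applied in order.

esusimuk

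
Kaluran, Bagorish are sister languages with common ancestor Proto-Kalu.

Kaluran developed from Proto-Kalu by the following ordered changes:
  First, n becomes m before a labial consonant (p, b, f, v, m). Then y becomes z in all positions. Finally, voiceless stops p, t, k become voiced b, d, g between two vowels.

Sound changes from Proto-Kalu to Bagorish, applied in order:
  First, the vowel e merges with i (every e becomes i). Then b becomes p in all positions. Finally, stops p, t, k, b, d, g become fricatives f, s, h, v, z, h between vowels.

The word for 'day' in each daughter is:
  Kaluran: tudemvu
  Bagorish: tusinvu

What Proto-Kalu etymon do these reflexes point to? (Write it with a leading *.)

*tutenvu

Position 3: Kaluran has d, Bagorish has s. Taking the neighbouring segments as reconstructed: Kaluran d could go back to *t or *d; Bagorish s could go back to *t or *s — the one source consistent with every daughter is *t.
Position 4: Kaluran has e, Bagorish has i. Kaluran preserves e here (none of its changes turn any other segment into e), so the proto-segment is *e.
Position 5: Kaluran has m, Bagorish has n. Bagorish preserves n here (none of its changes turn any other segment into n), so the proto-segment is *n.
This points to *tutenvu. Verify forward in each daughter:
Kaluran: *tutenvu
  tutenvu → tutemvu   [nasal place assimilation]
  tutemvu (rule 2 does not apply)
  tutemvu → tudemvu   [intervocalic voicing]
  giving Kaluran tudemvu.
Bagorish: start from *tutenvu.
  rule 1 (vowel merger): tutenvu → tutinvu
  rule 2: no change — tutinvu
  rule 3 (intervocalic lenition): tutinvu → tusinvu
  ⇒ Bagorish tusinvu
Only *tutenvu yields all of Kaluran tudemvu, Bagorish tusinvu.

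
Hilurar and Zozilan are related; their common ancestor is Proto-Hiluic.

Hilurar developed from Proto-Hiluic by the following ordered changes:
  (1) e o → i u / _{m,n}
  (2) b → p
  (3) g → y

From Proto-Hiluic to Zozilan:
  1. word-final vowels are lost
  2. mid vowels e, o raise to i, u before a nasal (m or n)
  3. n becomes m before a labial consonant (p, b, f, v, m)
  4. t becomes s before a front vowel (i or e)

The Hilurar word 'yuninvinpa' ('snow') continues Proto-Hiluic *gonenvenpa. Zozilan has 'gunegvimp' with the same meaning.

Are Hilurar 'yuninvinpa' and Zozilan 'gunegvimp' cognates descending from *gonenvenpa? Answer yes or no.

no

Derive the expected Zozilan reflex of *gonenvenpa:
Zozilan: *gonenvenpa > gonenvenp > guninvinp > gunimvimp  (by apocope, pre-nasal raising, nasal place assimilation)
The regular Zozilan reflex would be 'gunimvimp', but the attested form is 'gunegvimp'. The correspondence is irregular, so they are not cognates (the Zozilan form has a different source).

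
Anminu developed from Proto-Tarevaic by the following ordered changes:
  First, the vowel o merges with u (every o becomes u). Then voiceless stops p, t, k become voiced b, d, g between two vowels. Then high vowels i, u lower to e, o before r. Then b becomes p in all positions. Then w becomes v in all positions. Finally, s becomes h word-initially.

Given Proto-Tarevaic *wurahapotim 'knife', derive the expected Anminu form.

vorahapudim

Anminu: *wurahapotim
  wurahapotim → wurahaputim   [vowel merger]
  wurahaputim → wurahabudim   [intervocalic voicing]
  wurahabudim → worahabudim   [pre-rhotic lowering]
  worahabudim → worahapudim   [unconditioned shift]
  worahapudim → vorahapudim   [unconditioned shift]
  vorahapudim (rule 6 does not apply)
  giving Anminu vorahapudim.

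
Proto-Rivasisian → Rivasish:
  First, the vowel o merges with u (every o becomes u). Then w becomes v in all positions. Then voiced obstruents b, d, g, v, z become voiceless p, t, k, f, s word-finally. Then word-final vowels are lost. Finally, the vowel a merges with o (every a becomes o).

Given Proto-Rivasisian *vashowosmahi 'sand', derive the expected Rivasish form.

Rivasish: *vashowosmahi
  vashowosmahi → vashuwusmahi   [vowel merger]
  vashuwusmahi → vashuvusmahi   [unconditioned shift]
  vashuvusmahi (rule 3 does not apply)
  vashuvusmahi → vashuvusmah   [apocope]
  vashuvusmah → voshuvusmoh   [vowel merger]
  giving Rivasish voshuvusmoh.

voshuvusmoh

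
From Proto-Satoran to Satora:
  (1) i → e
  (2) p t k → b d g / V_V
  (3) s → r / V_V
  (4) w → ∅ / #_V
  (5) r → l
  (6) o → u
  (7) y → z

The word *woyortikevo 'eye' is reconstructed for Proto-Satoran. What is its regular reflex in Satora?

Satora: *woyortikevo > woyortekevo > woyortegevo > oyortegevo > oyoltegevo > uyultegevu > uzultegevu  (by vowel merger, intervocalic voicing, glide loss, unconditioned shift, vowel merger, unconditioned shift)

uzultegevu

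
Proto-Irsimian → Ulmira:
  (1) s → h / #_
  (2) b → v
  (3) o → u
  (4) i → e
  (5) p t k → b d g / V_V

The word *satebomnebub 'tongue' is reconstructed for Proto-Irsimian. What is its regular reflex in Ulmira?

hadevumnevuv

Ulmira: *satebomnebub
  satebomnebub → hatebomnebub   [debuccalisation]
  hatebomnebub → hatevomnevuv   [unconditioned shift]
  hatevomnevuv → hatevumnevuv   [vowel merger]
  hatevumnevuv (rule 4 does not apply)
  hatevumnevuv → hadevumnevuv   [intervocalic voicing]
  giving Ulmira hadevumnevuv.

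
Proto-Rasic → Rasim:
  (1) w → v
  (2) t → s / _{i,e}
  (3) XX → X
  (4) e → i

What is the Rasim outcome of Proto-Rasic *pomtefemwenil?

pomsifimvinil

Rasim: *pomtefemwenil > pomtefemvenil > pomsefemvenil > pomsifimvinil  (by unconditioned shift, palatalisation, vowel merger)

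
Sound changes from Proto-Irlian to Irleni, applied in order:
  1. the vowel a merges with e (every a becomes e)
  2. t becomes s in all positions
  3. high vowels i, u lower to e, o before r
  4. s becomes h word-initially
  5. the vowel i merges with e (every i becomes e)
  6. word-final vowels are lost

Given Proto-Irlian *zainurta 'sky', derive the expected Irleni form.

Irleni: *zainurta > zeinurte > zeinurse > zeinorse > zeenorse > zeenors  (by vowel merger, unconditioned shift, pre-rhotic lowering, vowel merger, apocope)

zeenors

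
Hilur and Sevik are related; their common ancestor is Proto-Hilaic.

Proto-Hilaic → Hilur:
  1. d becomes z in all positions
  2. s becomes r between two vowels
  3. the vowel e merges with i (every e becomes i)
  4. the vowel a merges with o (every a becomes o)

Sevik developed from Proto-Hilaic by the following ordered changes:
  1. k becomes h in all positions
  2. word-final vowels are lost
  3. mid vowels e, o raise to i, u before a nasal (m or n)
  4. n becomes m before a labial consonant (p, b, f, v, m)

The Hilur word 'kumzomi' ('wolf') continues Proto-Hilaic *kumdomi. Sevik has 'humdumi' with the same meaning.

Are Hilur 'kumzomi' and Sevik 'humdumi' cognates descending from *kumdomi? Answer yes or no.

Derive the expected Sevik reflex of *kumdomi:
Sevik: start from *kumdomi.
  rule 1 (unconditioned shift): kumdomi → humdomi
  rule 2 (apocope): humdomi → humdom
  rule 3 (pre-nasal raising): humdom → humdum
  rule 4: no change — humdum
  ⇒ Sevik humdum
The regular Sevik reflex would be 'humdum', but the attested form is 'humdumi'. The correspondence is irregular, so they are not cognates (the Sevik form has a different source).

no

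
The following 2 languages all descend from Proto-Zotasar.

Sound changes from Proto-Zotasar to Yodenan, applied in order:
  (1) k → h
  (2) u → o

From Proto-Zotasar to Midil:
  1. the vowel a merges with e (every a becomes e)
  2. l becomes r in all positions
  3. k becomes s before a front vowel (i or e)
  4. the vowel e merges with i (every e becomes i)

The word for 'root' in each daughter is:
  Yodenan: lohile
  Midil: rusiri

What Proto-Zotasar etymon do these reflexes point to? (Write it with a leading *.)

Position 3: Yodenan has h, Midil has s. Taking the neighbouring segments as reconstructed: Yodenan h could go back to *k or *h; Midil s could go back to *k or *s — the one source consistent with every daughter is *k.
Position 2: Yodenan has o, Midil has u. Midil preserves u here (none of its changes turn any other segment into u), so the proto-segment is *u.
Position 5: Yodenan has l, Midil has r. Yodenan preserves l here (none of its changes turn any other segment into l), so the proto-segment is *l.
Continuing position by position gives *lukile; check it forward:
Yodenan: *lukile
  lukile → luhile   [unconditioned shift]
  luhile → lohile   [vowel merger]
  giving Yodenan lohile.
Midil: start from *lukile.
  rule 1: no change — lukile
  rule 2 (unconditioned shift): lukile → rukire
  rule 3 (palatalisation): rukire → rusire
  rule 4 (vowel merger): rusire → rusiri
  ⇒ Midil rusiri
No other proto-form is consistent with every reflex, so the reconstruction is *lukile.

*lukile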